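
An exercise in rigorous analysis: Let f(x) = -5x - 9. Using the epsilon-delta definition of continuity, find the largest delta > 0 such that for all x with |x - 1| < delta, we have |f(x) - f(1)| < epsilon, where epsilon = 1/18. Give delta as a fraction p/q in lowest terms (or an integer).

We compute f(1) = -5*(1) - 9 = -14.
|f(x) - f(1)| = |-5x - 9 - (-14)| = |-5(x - 1)| = 5|x - 1|.
We need 5|x - 1| < 1/18, i.e. |x - 1| < 1/18 / 5 = 1/90.
So any delta <= 1/90 works. Conversely, if delta > 1/90, then x = 1 + 1/90 satisfies |x - 1| = 1/90 < delta but |f(x) - f(1)| = 5 * 1/90 = 1/18, which is not < 1/18; so no larger delta works.
Hence the largest such delta is 1/90.

1/90


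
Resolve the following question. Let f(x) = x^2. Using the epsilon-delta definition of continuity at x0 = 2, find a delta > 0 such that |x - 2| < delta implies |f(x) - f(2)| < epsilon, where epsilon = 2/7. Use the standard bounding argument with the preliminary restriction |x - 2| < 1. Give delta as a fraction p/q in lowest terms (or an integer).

Factor: |x^2 - (2)^2| = |x - 2| * |x + 2|.
Impose |x - 2| < 1 first. Then |x + 2| = |(x - 2) + 2*(2)| <= |x - 2| + 2*|2| < 1 + 4 = 5.
So |x^2 - (2)^2| < delta * 5.
We need delta * 5 <= 2/7, i.e. delta <= 2/7/5 = 2/35.
Since 2/35 < 1, this is tighter than 1; take delta = 2/35.
So delta = 2/35 works.

2/35


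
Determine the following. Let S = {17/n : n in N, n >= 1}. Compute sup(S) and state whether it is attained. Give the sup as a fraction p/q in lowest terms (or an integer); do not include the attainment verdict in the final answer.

Analysis:
- Values: 17, 17/2, 17/3, 17/4, ... strictly decreasing.
- The maximum is 17 (n=1); sup = 17 (attained).
- The set is bounded below by 0; 17/n -> 0 so 0 is the greatest lower bound.
- 0 is not in the set, so inf = 0 is not attained.
Conclusion: sup(S) = 17, attained in S.

17


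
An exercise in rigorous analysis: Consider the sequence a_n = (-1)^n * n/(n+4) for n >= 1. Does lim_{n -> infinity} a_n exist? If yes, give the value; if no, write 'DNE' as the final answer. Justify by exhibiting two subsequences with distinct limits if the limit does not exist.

Examine the behaviour of a_n along subsequences.
a_{2k} = 2k/(2k+4) -> 1. a_{2k+1} = -(2k+1)/(2k+5) -> -1.
Since these two subsequential limits are 1 and -1, distinct, the full sequence cannot converge (a convergent sequence has all subsequences tending to the same limit). So lim a_n does not exist.

DNE


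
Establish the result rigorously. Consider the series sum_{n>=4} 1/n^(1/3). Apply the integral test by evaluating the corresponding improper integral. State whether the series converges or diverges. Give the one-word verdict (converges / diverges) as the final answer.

Let f(x) = x^(-1/3). Then f is positive, continuous, and decreasing on [4, infinity), so the integral test applies.
Compute the improper integral int_{4}^infinity f(x) dx:
  antiderivative F(x) = 3*x^(2/3)/2.
  As x -> infinity, F(x) -> infinity (since p = 1/3 < 1).
  So the integral diverges. By the integral test, the series diverges.

diverges


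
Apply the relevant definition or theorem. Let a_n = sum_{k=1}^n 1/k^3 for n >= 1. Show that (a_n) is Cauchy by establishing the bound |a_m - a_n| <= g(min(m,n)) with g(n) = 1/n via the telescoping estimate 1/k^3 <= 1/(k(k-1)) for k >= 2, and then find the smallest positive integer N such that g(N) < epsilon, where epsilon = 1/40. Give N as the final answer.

For m > n >= 1: |a_m - a_n| = sum_{k=n+1}^m 1/k^3.
Use 1/k^3 <= 1/(k(k-1)) = 1/(k-1) - 1/k for k >= 2 (which holds since k^3 >= k^2 >= k(k-1) for k >= 2):
sum_{k=n+1}^m 1/k^3 <= sum_{k=n+1}^m (1/(k-1) - 1/k) = 1/n - 1/m <= 1/n.
By symmetry the same bound holds with n,m swapped, so |a_m - a_n| <= 1/min(m,n) = g(min(m,n)). Since g(n) -> 0, (a_n) is Cauchy.
Now solve g(N) < 1/40: 1/N < 1/40 <=> N > 1/(1/40) = 40.
The smallest integer strictly greater than 40 is N = 41.
Check: g(41) = 1/41 < 1/40; g(40) = 1/40 >= 1/40. So N = 41.

41


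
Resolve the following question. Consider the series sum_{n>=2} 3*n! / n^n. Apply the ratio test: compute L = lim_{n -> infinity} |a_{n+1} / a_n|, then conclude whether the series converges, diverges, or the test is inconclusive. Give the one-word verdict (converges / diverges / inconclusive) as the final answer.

Let a_n denote the general term. Form the ratio a_{n+1}/a_n and simplify:
a_{n+1}/a_n = (n/(n + 1))^n
Take the limit as n -> infinity: L = exp(-1).
Since L = exp(-1) < 1, the ratio test implies the series converges.

converges


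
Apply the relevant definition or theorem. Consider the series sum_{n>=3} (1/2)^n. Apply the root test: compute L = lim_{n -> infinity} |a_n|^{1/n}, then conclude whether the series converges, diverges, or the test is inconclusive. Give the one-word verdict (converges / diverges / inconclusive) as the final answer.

Let a_n denote the general term. Form |a_n|^(1/n) and simplify:
|a_n|^(1/n) = 1/2
Take the limit as n -> infinity: L = 1/2.
Since L = 1/2 < 1, the root test implies convergence.

converges


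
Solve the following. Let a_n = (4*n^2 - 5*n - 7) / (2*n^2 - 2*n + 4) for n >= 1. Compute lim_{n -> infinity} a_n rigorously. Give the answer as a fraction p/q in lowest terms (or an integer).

Divide numerator and denominator by n^2, the highest power:
numerator / n^2 = 4 - 5/n - 7/n^2
denominator / n^2 = 2 - 2/n + 4/n^2
As n -> infinity, all terms of the form c/n^k (k >= 1) tend to 0.
So numerator / n^2 -> 4 and denominator / n^2 -> 2.
Therefore lim a_n = 2.

2


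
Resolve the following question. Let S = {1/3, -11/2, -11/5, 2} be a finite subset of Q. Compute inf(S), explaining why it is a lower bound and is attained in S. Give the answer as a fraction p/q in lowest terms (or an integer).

S is finite, so inf(S) = min(S).
Sorted increasing:
-11/2, -11/5, 1/3, 2
The extremum is -11/2.
For every x in S, x >= -11/2. And -11/2 is in S, so it is attained.
Therefore inf(S) = -11/2.

-11/2


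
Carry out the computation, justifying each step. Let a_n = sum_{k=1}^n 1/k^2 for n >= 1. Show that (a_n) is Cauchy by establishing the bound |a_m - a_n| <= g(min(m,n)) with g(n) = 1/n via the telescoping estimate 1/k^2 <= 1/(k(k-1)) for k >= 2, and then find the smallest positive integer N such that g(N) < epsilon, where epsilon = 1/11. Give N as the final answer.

For m > n >= 1: |a_m - a_n| = sum_{k=n+1}^m 1/k^2.
Use 1/k^2 <= 1/(k(k-1)) = 1/(k-1) - 1/k for k >= 2:
sum_{k=n+1}^m 1/k^2 <= sum_{k=n+1}^m (1/(k-1) - 1/k) = 1/n - 1/m <= 1/n.
By symmetry the same bound holds with n,m swapped, so |a_m - a_n| <= 1/min(m,n) = g(min(m,n)). Since g(n) -> 0, (a_n) is Cauchy.
Now solve g(N) < 1/11: 1/N < 1/11 <=> N > 1/(1/11) = 11.
The smallest integer strictly greater than 11 is N = 12.
Check: g(12) = 1/12 < 1/11; g(11) = 1/11 >= 1/11. So N = 12.

12


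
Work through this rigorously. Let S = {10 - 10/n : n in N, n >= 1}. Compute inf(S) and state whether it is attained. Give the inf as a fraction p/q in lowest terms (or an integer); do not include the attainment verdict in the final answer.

Analysis:
- Values: 0, 5, 20/3, 15/2, ... strictly increasing.
- Minimum is 0 (n=1); inf = 0 (attained).
- 10 - 10/n -> 10 from below; sup = 10, not attained.
Conclusion: inf(S) = 0, attained in S.

0


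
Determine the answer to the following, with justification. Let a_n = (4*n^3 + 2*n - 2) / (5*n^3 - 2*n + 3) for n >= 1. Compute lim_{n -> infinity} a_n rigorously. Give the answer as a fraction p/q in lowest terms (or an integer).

Divide numerator and denominator by n^3, the highest power:
numerator / n^3 = 4 + 2/n^2 - 2/n^3
denominator / n^3 = 5 - 2/n^2 + 3/n^3
As n -> infinity, all terms of the form c/n^k (k >= 1) tend to 0.
So numerator / n^3 -> 4 and denominator / n^3 -> 5.
Therefore lim a_n = 4/5.

4/5


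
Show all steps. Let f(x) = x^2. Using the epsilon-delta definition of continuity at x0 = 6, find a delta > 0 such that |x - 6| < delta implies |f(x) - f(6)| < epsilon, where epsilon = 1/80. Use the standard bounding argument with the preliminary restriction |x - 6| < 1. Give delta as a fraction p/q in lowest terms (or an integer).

Factor: |x^2 - (6)^2| = |x - 6| * |x + 6|.
Impose |x - 6| < 1 first. Then |x + 6| = |(x - 6) + 2*(6)| <= |x - 6| + 2*|6| < 1 + 12 = 13.
So |x^2 - (6)^2| < delta * 13.
We need delta * 13 <= 1/80, i.e. delta <= 1/80/13 = 1/1040.
Since 1/1040 < 1, this is tighter than 1; take delta = 1/1040.
So delta = 1/1040 works.

1/1040


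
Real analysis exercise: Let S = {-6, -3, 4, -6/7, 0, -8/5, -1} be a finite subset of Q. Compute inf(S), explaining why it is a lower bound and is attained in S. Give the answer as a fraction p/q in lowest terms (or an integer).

S is finite, so inf(S) = min(S).
Sorted increasing:
-6, -3, -8/5, -1, -6/7, 0, 4
The extremum is -6.
For every x in S, x >= -6. And -6 is in S, so it is attained.
Therefore inf(S) = -6.

-6


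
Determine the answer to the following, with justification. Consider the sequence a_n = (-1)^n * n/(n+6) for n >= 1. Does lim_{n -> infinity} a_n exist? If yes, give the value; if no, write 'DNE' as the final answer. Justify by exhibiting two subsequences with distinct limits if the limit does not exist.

Examine the behaviour of a_n along subsequences.
a_{2k} = 2k/(2k+6) -> 1. a_{2k+1} = -(2k+1)/(2k+7) -> -1.
Since these two subsequential limits are 1 and -1, distinct, the full sequence cannot converge (a convergent sequence has all subsequences tending to the same limit). So lim a_n does not exist.

DNE


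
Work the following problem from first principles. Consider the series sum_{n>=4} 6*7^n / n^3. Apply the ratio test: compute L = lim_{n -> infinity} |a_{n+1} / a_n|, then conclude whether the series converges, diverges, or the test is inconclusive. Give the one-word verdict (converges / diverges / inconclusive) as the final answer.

Let a_n denote the general term. Form the ratio a_{n+1}/a_n and simplify:
a_{n+1}/a_n = 7*n^3/(n + 1)^3
Take the limit as n -> infinity: L = 7.
Since L = 7 > 1 (or L = infinity), the ratio test implies the series diverges.

diverges


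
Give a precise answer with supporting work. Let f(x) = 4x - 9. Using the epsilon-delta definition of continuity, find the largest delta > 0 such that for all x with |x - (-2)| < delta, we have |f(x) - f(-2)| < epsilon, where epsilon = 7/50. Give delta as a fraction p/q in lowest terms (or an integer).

We compute f(-2) = 4*(-2) - 9 = -17.
|f(x) - f(-2)| = |4x - 9 - (-17)| = |4(x - (-2))| = 4|x - (-2)|.
We need 4|x - (-2)| < 7/50, i.e. |x - (-2)| < 7/50 / 4 = 7/200.
So any delta <= 7/200 works. Conversely, if delta > 7/200, then x = -2 + 7/200 satisfies |x - (-2)| = 7/200 < delta but |f(x) - f(-2)| = 4 * 7/200 = 7/50, which is not < 7/50; so no larger delta works.
Hence the largest such delta is 7/200.

7/200


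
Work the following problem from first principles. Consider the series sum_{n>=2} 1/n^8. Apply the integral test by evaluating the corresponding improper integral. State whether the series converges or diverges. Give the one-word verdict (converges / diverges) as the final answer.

Let f(x) = x^(-8). Then f is positive, continuous, and decreasing on [2, infinity), so the integral test applies.
Compute the improper integral int_{2}^infinity f(x) dx:
  antiderivative F(x) = -1/(7*x^7).
  As x -> infinity, F(x) -> 0 (since p = 8 > 1).
  So int = F(infinity) - F(2) = 0 - (-1/896) = 1/896.
  Finite, so by the integral test, the series converges.

converges


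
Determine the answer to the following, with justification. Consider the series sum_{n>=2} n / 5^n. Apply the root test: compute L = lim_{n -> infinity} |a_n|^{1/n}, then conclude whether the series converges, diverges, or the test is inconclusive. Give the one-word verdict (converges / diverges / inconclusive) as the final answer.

Let a_n denote the general term. Form |a_n|^(1/n) and simplify:
|a_n|^(1/n) = n^(1/n)/5
Take the limit as n -> infinity: L = 1/5.
Since L = 1/5 < 1, the root test implies convergence.

converges


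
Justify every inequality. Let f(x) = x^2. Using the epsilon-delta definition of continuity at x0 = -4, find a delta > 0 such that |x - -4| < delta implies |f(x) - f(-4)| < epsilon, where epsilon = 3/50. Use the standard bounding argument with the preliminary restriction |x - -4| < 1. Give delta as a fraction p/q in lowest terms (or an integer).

Factor: |x^2 - (-4)^2| = |x - -4| * |x + -4|.
Impose |x - -4| < 1 first. Then |x + -4| = |(x - -4) + 2*(-4)| <= |x - -4| + 2*|-4| < 1 + 8 = 9.
So |x^2 - (-4)^2| < delta * 9.
We need delta * 9 <= 3/50, i.e. delta <= 3/50/9 = 1/150.
Since 1/150 < 1, this is tighter than 1; take delta = 1/150.
So delta = 1/150 works.

1/150


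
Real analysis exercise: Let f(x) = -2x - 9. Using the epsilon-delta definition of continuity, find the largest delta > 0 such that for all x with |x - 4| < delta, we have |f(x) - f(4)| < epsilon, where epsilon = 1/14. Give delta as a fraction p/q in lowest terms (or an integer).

We compute f(4) = -2*(4) - 9 = -17.
|f(x) - f(4)| = |-2x - 9 - (-17)| = |-2(x - 4)| = 2|x - 4|.
We need 2|x - 4| < 1/14, i.e. |x - 4| < 1/14 / 2 = 1/28.
So any delta <= 1/28 works. Conversely, if delta > 1/28, then x = 4 + 1/28 satisfies |x - 4| = 1/28 < delta but |f(x) - f(4)| = 2 * 1/28 = 1/14, which is not < 1/14; so no larger delta works.
Hence the largest such delta is 1/28.

1/28


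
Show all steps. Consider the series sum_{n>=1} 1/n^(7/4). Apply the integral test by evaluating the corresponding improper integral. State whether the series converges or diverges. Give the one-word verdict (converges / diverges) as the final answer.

Let f(x) = x^(-7/4). Then f is positive, continuous, and decreasing on [1, infinity), so the integral test applies.
Compute the improper integral int_{1}^infinity f(x) dx:
  antiderivative F(x) = -4/(3*x^(3/4)).
  As x -> infinity, F(x) -> 0 (since p = 7/4 > 1).
  So int = F(infinity) - F(1) = 0 - (-4/3) = 4/3.
  Finite, so by the integral test, the series converges.

converges


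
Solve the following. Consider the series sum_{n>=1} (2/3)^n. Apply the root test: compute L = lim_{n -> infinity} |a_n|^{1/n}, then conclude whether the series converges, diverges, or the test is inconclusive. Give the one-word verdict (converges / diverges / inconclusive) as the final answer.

Let a_n denote the general term. Form |a_n|^(1/n) and simplify:
|a_n|^(1/n) = 2/3
Take the limit as n -> infinity: L = 2/3.
Since L = 2/3 < 1, the root test implies convergence.

converges


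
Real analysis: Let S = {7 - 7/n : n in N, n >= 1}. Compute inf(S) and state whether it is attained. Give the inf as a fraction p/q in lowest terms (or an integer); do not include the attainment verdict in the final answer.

Analysis:
- Values: 0, 7/2, 14/3, 21/4, ... strictly increasing.
- Minimum is 0 (n=1); inf = 0 (attained).
- 7 - 7/n -> 7 from below; sup = 7, not attained.
Conclusion: inf(S) = 0, attained in S.

0


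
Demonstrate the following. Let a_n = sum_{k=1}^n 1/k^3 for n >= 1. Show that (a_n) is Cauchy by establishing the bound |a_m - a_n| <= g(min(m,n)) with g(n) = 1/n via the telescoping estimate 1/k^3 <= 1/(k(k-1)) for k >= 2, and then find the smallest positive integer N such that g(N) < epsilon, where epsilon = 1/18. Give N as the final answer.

For m > n >= 1: |a_m - a_n| = sum_{k=n+1}^m 1/k^3.
Use 1/k^3 <= 1/(k(k-1)) = 1/(k-1) - 1/k for k >= 2 (which holds since k^3 >= k^2 >= k(k-1) for k >= 2):
sum_{k=n+1}^m 1/k^3 <= sum_{k=n+1}^m (1/(k-1) - 1/k) = 1/n - 1/m <= 1/n.
By symmetry the same bound holds with n,m swapped, so |a_m - a_n| <= 1/min(m,n) = g(min(m,n)). Since g(n) -> 0, (a_n) is Cauchy.
Now solve g(N) < 1/18: 1/N < 1/18 <=> N > 1/(1/18) = 18.
The smallest integer strictly greater than 18 is N = 19.
Check: g(19) = 1/19 < 1/18; g(18) = 1/18 >= 1/18. So N = 19.

19


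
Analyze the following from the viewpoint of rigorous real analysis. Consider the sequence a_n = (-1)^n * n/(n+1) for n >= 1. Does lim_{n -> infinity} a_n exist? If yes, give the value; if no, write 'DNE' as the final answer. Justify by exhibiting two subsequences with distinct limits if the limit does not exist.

Examine the behaviour of a_n along subsequences.
a_{2k} = 2k/(2k+1) -> 1. a_{2k+1} = -(2k+1)/(2k+2) -> -1.
Since these two subsequential limits are 1 and -1, distinct, the full sequence cannot converge (a convergent sequence has all subsequences tending to the same limit). So lim a_n does not exist.

DNE


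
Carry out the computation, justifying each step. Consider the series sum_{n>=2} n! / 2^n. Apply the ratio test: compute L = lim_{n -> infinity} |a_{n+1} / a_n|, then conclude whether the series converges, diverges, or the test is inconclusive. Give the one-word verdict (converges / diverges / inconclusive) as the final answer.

Let a_n denote the general term. Form the ratio a_{n+1}/a_n and simplify:
a_{n+1}/a_n = n/2 + 1/2
Take the limit as n -> infinity: L = infinity.
Since L = infinity > 1 (or L = infinity), the ratio test implies the series diverges.

diverges


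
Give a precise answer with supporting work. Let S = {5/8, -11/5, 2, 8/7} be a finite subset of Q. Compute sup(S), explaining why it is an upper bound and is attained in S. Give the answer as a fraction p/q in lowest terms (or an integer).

S is finite, so sup(S) = max(S).
Sorted decreasing:
2, 8/7, 5/8, -11/5
The extremum is 2.
For every x in S, x <= 2. And 2 is in S, so it is attained.
Therefore sup(S) = 2.

2


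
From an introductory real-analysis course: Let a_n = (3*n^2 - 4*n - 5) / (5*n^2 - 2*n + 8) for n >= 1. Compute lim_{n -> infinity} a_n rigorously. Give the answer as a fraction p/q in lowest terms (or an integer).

Divide numerator and denominator by n^2, the highest power:
numerator / n^2 = 3 - 4/n - 5/n^2
denominator / n^2 = 5 - 2/n + 8/n^2
As n -> infinity, all terms of the form c/n^k (k >= 1) tend to 0.
So numerator / n^2 -> 3 and denominator / n^2 -> 5.
Therefore lim a_n = 3/5.

3/5


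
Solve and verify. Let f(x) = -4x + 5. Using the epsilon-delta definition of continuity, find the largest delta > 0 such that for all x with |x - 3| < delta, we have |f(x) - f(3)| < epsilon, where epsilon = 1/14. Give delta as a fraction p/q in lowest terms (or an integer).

We compute f(3) = -4*(3) + 5 = -7.
|f(x) - f(3)| = |-4x + 5 - (-7)| = |-4(x - 3)| = 4|x - 3|.
We need 4|x - 3| < 1/14, i.e. |x - 3| < 1/14 / 4 = 1/56.
So any delta <= 1/56 works. Conversely, if delta > 1/56, then x = 3 + 1/56 satisfies |x - 3| = 1/56 < delta but |f(x) - f(3)| = 4 * 1/56 = 1/14, which is not < 1/14; so no larger delta works.
Hence the largest such delta is 1/56.

1/56


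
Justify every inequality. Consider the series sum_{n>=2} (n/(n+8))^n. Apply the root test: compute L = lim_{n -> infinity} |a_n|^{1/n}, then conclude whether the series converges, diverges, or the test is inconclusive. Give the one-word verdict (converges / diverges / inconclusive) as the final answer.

Let a_n denote the general term. Form |a_n|^(1/n) and simplify:
|a_n|^(1/n) = n/(n + 8)
Take the limit as n -> infinity: L = 1.
Since L = 1, the root test is inconclusive. (In fact a_n = (n/(n+8))^n -> e^(-8) != 0, so the nth-term test shows divergence; but the root test itself gives no conclusion.)

inconclusive


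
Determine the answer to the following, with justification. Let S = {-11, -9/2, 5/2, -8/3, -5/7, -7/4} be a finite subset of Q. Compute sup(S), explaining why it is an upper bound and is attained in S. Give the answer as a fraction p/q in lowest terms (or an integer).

S is finite, so sup(S) = max(S).
Sorted decreasing:
5/2, -5/7, -7/4, -8/3, -9/2, -11
The extremum is 5/2.
For every x in S, x <= 5/2. And 5/2 is in S, so it is attained.
Therefore sup(S) = 5/2.

5/2


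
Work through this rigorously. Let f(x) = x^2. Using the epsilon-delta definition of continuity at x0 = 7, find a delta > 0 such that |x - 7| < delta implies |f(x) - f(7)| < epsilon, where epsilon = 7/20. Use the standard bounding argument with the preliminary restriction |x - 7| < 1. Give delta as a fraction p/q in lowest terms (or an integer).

Factor: |x^2 - (7)^2| = |x - 7| * |x + 7|.
Impose |x - 7| < 1 first. Then |x + 7| = |(x - 7) + 2*(7)| <= |x - 7| + 2*|7| < 1 + 14 = 15.
So |x^2 - (7)^2| < delta * 15.
We need delta * 15 <= 7/20, i.e. delta <= 7/20/15 = 7/300.
Since 7/300 < 1, this is tighter than 1; take delta = 7/300.
So delta = 7/300 works.

7/300


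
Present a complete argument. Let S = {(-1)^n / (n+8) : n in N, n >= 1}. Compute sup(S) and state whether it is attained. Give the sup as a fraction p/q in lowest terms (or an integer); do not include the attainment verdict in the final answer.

Analysis:
- Values: -1/9, 1/10, -1/11, 1/12, -1/13, ...
- Positive terms (even n): 1/(2+8), 1/(4+8), ... decreasing -> max = 1/10 (n=2).
- Negative terms (odd n): -1/(1+8), -1/(3+8), ... increasing -> min = -1/9 (n=1).
- So sup = 1/10 (attained at n=2); inf = -1/9 (attained at n=1).
Conclusion: sup(S) = 1/10, attained in S.

1/10


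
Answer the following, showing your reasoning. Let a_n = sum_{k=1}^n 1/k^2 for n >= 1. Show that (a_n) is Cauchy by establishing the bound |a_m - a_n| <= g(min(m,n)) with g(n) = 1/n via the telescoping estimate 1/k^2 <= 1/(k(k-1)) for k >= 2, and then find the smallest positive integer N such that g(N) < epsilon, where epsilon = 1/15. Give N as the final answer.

For m > n >= 1: |a_m - a_n| = sum_{k=n+1}^m 1/k^2.
Use 1/k^2 <= 1/(k(k-1)) = 1/(k-1) - 1/k for k >= 2:
sum_{k=n+1}^m 1/k^2 <= sum_{k=n+1}^m (1/(k-1) - 1/k) = 1/n - 1/m <= 1/n.
By symmetry the same bound holds with n,m swapped, so |a_m - a_n| <= 1/min(m,n) = g(min(m,n)). Since g(n) -> 0, (a_n) is Cauchy.
Now solve g(N) < 1/15: 1/N < 1/15 <=> N > 1/(1/15) = 15.
The smallest integer strictly greater than 15 is N = 16.
Check: g(16) = 1/16 < 1/15; g(15) = 1/15 >= 1/15. So N = 16.

16


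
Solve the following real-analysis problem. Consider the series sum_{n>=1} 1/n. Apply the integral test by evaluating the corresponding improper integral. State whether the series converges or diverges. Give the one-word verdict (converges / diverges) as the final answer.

Let f(x) = 1/x. Then f is positive, continuous, and decreasing on [1, infinity), so the integral test applies.
Compute the improper integral int_{1}^infinity f(x) dx:
  antiderivative F(x) = log(x).
  As x -> infinity, log(x) -> infinity.
  So int = infinity - log(1) = infinity. By the integral test, the series diverges.

diverges


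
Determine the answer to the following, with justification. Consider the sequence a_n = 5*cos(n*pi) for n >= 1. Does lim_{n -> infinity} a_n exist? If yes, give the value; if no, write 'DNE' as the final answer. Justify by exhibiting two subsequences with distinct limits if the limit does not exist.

Examine the behaviour of a_n along subsequences.
cos(n*pi) = (-1)^n, so a_n = 5*(-1)^n. a_{2k} = 5 -> 5. a_{2k+1} = -5 -> -5.
Since these two subsequential limits are 5 and -5, distinct, the full sequence cannot converge (a convergent sequence has all subsequences tending to the same limit). So lim a_n does not exist.

DNE


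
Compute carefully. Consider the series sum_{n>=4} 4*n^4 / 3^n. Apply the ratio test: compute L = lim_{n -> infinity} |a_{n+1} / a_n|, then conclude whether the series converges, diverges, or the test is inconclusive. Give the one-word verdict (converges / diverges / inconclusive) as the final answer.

Let a_n denote the general term. Form the ratio a_{n+1}/a_n and simplify:
a_{n+1}/a_n = (n + 1)^4/(3*n^4)
Take the limit as n -> infinity: L = 1/3.
Since L = 1/3 < 1, the ratio test implies the series converges.

converges


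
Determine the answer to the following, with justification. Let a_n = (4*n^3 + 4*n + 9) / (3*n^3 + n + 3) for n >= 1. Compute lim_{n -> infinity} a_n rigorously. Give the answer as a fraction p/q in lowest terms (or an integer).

Divide numerator and denominator by n^3, the highest power:
numerator / n^3 = 4 + 4/n^2 + 9/n^3
denominator / n^3 = 3 + n^(-2) + 3/n^3
As n -> infinity, all terms of the form c/n^k (k >= 1) tend to 0.
So numerator / n^3 -> 4 and denominator / n^3 -> 3.
Therefore lim a_n = 4/3.

4/3


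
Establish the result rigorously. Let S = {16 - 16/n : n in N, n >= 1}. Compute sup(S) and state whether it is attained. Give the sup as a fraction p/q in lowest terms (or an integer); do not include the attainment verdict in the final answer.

Analysis:
- Values: 0, 8, 32/3, 12, ... strictly increasing.
- Minimum is 0 (n=1); inf = 0 (attained).
- 16 - 16/n -> 16 from below; sup = 16, not attained.
Conclusion: sup(S) = 16, not attained in S.

16


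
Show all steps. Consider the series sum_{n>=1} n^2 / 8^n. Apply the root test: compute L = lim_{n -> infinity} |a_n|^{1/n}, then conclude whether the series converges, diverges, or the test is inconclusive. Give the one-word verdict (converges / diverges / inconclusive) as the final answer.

Let a_n denote the general term. Form |a_n|^(1/n) and simplify:
|a_n|^(1/n) = n^(2/n)/8
Take the limit as n -> infinity: L = 1/8.
Since L = 1/8 < 1, the root test implies convergence.

converges


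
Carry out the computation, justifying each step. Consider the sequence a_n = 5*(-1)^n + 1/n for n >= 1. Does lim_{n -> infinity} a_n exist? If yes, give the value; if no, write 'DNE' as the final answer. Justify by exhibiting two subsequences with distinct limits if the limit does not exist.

Examine the behaviour of a_n along subsequences.
a_{2k} = 5 + 1/(2k) -> 5. a_{2k+1} = -5 + 1/(2k+1) -> -5.
Since these two subsequential limits are 5 and -5, distinct, the full sequence cannot converge (a convergent sequence has all subsequences tending to the same limit). So lim a_n does not exist.

DNE


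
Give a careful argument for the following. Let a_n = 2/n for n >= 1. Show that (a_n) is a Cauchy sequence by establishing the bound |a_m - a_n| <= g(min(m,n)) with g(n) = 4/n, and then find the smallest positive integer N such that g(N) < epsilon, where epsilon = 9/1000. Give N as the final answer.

For any m, n >= 1, by the triangle inequality:
|a_m - a_n| = |2/m - 2/n| <= 2*1/m + 2*1/n <= 4/min(m,n).
So g(n) = 4/n bounds the Cauchy difference. Since g(n) -> 0, (a_n) is Cauchy.
Now solve g(N) < 9/1000: 4/N < 9/1000 <=> N > 4 / (9/1000) = 4000/9.
The smallest integer strictly greater than 4000/9 is N = 445.
Check: g(445) = 4/445 = 4/445 < 9/1000; g(444) = 1/111 >= 9/1000. So N = 445.

445


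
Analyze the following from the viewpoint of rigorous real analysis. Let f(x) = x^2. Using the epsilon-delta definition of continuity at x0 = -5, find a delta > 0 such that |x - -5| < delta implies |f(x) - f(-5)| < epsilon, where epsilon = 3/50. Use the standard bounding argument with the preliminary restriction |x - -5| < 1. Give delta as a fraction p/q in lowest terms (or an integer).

Factor: |x^2 - (-5)^2| = |x - -5| * |x + -5|.
Impose |x - -5| < 1 first. Then |x + -5| = |(x - -5) + 2*(-5)| <= |x - -5| + 2*|-5| < 1 + 10 = 11.
So |x^2 - (-5)^2| < delta * 11.
We need delta * 11 <= 3/50, i.e. delta <= 3/50/11 = 3/550.
Since 3/550 < 1, this is tighter than 1; take delta = 3/550.
So delta = 3/550 works.

3/550


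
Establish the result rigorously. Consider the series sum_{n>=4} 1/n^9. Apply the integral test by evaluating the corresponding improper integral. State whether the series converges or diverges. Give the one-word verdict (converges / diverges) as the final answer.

Let f(x) = x^(-9). Then f is positive, continuous, and decreasing on [4, infinity), so the integral test applies.
Compute the improper integral int_{4}^infinity f(x) dx:
  antiderivative F(x) = -1/(8*x^8).
  As x -> infinity, F(x) -> 0 (since p = 9 > 1).
  So int = F(infinity) - F(4) = 0 - (-1/524288) = 1/524288.
  Finite, so by the integral test, the series converges.

converges


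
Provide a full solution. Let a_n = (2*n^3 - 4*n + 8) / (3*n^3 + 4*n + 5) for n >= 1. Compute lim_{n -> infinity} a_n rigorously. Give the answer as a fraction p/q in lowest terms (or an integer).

Divide numerator and denominator by n^3, the highest power:
numerator / n^3 = 2 - 4/n^2 + 8/n^3
denominator / n^3 = 3 + 4/n^2 + 5/n^3
As n -> infinity, all terms of the form c/n^k (k >= 1) tend to 0.
So numerator / n^3 -> 2 and denominator / n^3 -> 3.
Therefore lim a_n = 2/3.

2/3


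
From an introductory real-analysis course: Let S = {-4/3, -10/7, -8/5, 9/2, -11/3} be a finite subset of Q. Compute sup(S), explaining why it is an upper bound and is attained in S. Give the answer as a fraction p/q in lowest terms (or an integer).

S is finite, so sup(S) = max(S).
Sorted decreasing:
9/2, -4/3, -10/7, -8/5, -11/3
The extremum is 9/2.
For every x in S, x <= 9/2. And 9/2 is in S, so it is attained.
Therefore sup(S) = 9/2.

9/2


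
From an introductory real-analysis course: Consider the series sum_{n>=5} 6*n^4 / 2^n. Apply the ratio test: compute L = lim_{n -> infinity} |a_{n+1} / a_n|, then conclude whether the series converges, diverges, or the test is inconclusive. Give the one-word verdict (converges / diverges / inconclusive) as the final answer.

Let a_n denote the general term. Form the ratio a_{n+1}/a_n and simplify:
a_{n+1}/a_n = (n + 1)^4/(2*n^4)
Take the limit as n -> infinity: L = 1/2.
Since L = 1/2 < 1, the ratio test implies the series converges.

converges


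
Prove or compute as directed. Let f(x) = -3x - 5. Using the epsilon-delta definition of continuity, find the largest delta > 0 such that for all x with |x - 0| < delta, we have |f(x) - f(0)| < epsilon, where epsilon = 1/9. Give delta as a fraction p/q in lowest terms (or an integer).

We compute f(0) = -3*(0) - 5 = -5.
|f(x) - f(0)| = |-3x - 5 - (-5)| = |-3(x - 0)| = 3|x - 0|.
We need 3|x - 0| < 1/9, i.e. |x - 0| < 1/9 / 3 = 1/27.
So any delta <= 1/27 works. Conversely, if delta > 1/27, then x = 0 + 1/27 satisfies |x - 0| = 1/27 < delta but |f(x) - f(0)| = 3 * 1/27 = 1/9, which is not < 1/9; so no larger delta works.
Hence the largest such delta is 1/27.

1/27


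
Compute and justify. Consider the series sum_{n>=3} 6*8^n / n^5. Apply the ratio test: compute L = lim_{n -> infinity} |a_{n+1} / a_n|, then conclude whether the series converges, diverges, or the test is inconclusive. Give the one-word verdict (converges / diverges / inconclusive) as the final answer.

Let a_n denote the general term. Form the ratio a_{n+1}/a_n and simplify:
a_{n+1}/a_n = 8*n^5/(n + 1)^5
Take the limit as n -> infinity: L = 8.
Since L = 8 > 1 (or L = infinity), the ratio test implies the series diverges.

diverges


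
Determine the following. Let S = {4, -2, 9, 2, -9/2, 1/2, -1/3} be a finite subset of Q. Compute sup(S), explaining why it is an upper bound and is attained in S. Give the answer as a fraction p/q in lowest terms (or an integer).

S is finite, so sup(S) = max(S).
Sorted decreasing:
9, 4, 2, 1/2, -1/3, -2, -9/2
The extremum is 9.
For every x in S, x <= 9. And 9 is in S, so it is attained.
Therefore sup(S) = 9.

9


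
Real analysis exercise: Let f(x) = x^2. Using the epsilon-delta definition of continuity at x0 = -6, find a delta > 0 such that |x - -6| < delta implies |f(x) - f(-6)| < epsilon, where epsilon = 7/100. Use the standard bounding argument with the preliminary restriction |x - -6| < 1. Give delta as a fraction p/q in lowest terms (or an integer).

Factor: |x^2 - (-6)^2| = |x - -6| * |x + -6|.
Impose |x - -6| < 1 first. Then |x + -6| = |(x - -6) + 2*(-6)| <= |x - -6| + 2*|-6| < 1 + 12 = 13.
So |x^2 - (-6)^2| < delta * 13.
We need delta * 13 <= 7/100, i.e. delta <= 7/100/13 = 7/1300.
Since 7/1300 < 1, this is tighter than 1; take delta = 7/1300.
So delta = 7/1300 works.

7/1300


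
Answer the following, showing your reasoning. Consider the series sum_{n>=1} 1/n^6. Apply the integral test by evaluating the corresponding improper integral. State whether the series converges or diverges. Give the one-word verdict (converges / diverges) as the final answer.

Let f(x) = x^(-6). Then f is positive, continuous, and decreasing on [1, infinity), so the integral test applies.
Compute the improper integral int_{1}^infinity f(x) dx:
  antiderivative F(x) = -1/(5*x^5).
  As x -> infinity, F(x) -> 0 (since p = 6 > 1).
  So int = F(infinity) - F(1) = 0 - (-1/5) = 1/5.
  Finite, so by the integral test, the series converges.

converges


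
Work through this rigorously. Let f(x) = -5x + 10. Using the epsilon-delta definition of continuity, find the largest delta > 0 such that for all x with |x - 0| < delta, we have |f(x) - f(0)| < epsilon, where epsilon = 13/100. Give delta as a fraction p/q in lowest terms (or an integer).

We compute f(0) = -5*(0) + 10 = 10.
|f(x) - f(0)| = |-5x + 10 - (10)| = |-5(x - 0)| = 5|x - 0|.
We need 5|x - 0| < 13/100, i.e. |x - 0| < 13/100 / 5 = 13/500.
So any delta <= 13/500 works. Conversely, if delta > 13/500, then x = 0 + 13/500 satisfies |x - 0| = 13/500 < delta but |f(x) - f(0)| = 5 * 13/500 = 13/100, which is not < 13/100; so no larger delta works.
Hence the largest such delta is 13/500.

13/500


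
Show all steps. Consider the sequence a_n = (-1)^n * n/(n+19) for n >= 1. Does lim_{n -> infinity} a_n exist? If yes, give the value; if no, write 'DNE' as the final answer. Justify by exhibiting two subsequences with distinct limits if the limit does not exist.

Examine the behaviour of a_n along subsequences.
a_{2k} = 2k/(2k+19) -> 1. a_{2k+1} = -(2k+1)/(2k+20) -> -1.
Since these two subsequential limits are 1 and -1, distinct, the full sequence cannot converge (a convergent sequence has all subsequences tending to the same limit). So lim a_n does not exist.

DNE


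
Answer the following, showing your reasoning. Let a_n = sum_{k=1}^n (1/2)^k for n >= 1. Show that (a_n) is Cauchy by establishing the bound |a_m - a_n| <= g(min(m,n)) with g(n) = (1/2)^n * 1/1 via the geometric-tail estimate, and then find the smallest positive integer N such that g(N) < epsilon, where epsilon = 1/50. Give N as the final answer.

For m > n >= 1: |a_m - a_n| = sum_{k=n+1}^m (1/2)^k < sum_{k=n+1}^infinity (1/2)^k = (1/2)^(n+1) / (1 - 1/2) = (1/2)^n * (1/2) * (2/1) = (1/2)^n * 1/1.
So g(n) = (1/2)^n / 1. Since g(n) -> 0, (a_n) is Cauchy.
Now solve g(N) < 1/50: (1/2)^N / 1 < 1/50 <=> 2^N > 1 / (1 * 1/50) = 50.
Check powers of 2: 2^5 = 32 <= 50, 2^6 = 64 > 50.
So the smallest such N is 6. Check: g(6) = 1/(1 * 64) = 1/64 < 1/50.

6


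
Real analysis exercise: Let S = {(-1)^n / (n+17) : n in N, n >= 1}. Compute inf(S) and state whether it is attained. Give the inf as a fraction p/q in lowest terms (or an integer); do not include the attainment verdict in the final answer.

Analysis:
- Values: -1/18, 1/19, -1/20, 1/21, -1/22, ...
- Positive terms (even n): 1/(2+17), 1/(4+17), ... decreasing -> max = 1/19 (n=2).
- Negative terms (odd n): -1/(1+17), -1/(3+17), ... increasing -> min = -1/18 (n=1).
- So sup = 1/19 (attained at n=2); inf = -1/18 (attained at n=1).
Conclusion: inf(S) = -1/18, attained in S.

-1/18


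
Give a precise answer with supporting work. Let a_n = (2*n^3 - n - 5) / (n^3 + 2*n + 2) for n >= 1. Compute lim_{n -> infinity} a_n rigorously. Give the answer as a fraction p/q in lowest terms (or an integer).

Divide numerator and denominator by n^3, the highest power:
numerator / n^3 = 2 - 1/n^2 - 5/n^3
denominator / n^3 = 1 + 2/n^2 + 2/n^3
As n -> infinity, all terms of the form c/n^k (k >= 1) tend to 0.
So numerator / n^3 -> 2 and denominator / n^3 -> 1.
Therefore lim a_n = 2.

2


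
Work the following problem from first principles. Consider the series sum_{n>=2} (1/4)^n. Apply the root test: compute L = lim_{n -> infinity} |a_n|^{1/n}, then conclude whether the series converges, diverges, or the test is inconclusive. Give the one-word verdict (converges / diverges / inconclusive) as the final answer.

Let a_n denote the general term. Form |a_n|^(1/n) and simplify:
|a_n|^(1/n) = 1/4
Take the limit as n -> infinity: L = 1/4.
Since L = 1/4 < 1, the root test implies convergence.

converges


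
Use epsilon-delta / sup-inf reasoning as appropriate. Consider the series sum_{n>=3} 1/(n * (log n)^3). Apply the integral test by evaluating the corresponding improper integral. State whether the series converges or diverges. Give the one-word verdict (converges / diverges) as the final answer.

Let f(x) = 1/(x*log(x)^3). Then f is positive, continuous, and decreasing on [3, infinity), so the integral test applies.
Compute the improper integral int_{3}^infinity f(x) dx:
  antiderivative F(x) = -1/(2*log(x)^2).
  F(x) -> 0 as x -> infinity.  int = 0 - F(3) = 1/(2*log(3)^2) < infinity. By the integral test, the series converges.

converges


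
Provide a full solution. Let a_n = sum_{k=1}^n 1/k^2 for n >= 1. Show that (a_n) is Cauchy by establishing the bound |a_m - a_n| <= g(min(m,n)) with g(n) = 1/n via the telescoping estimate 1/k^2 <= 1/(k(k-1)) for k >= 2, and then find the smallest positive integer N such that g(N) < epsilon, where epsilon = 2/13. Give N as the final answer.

For m > n >= 1: |a_m - a_n| = sum_{k=n+1}^m 1/k^2.
Use 1/k^2 <= 1/(k(k-1)) = 1/(k-1) - 1/k for k >= 2:
sum_{k=n+1}^m 1/k^2 <= sum_{k=n+1}^m (1/(k-1) - 1/k) = 1/n - 1/m <= 1/n.
By symmetry the same bound holds with n,m swapped, so |a_m - a_n| <= 1/min(m,n) = g(min(m,n)). Since g(n) -> 0, (a_n) is Cauchy.
Now solve g(N) < 2/13: 1/N < 2/13 <=> N > 1/(2/13) = 13/2.
The smallest integer strictly greater than 13/2 is N = 7.
Check: g(7) = 1/7 < 2/13; g(6) = 1/6 >= 2/13. So N = 7.

7


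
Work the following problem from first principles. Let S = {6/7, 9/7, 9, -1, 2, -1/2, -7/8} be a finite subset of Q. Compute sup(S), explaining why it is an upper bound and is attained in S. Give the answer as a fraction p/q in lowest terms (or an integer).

S is finite, so sup(S) = max(S).
Sorted decreasing:
9, 2, 9/7, 6/7, -1/2, -7/8, -1
The extremum is 9.
For every x in S, x <= 9. And 9 is in S, so it is attained.
Therefore sup(S) = 9.

9


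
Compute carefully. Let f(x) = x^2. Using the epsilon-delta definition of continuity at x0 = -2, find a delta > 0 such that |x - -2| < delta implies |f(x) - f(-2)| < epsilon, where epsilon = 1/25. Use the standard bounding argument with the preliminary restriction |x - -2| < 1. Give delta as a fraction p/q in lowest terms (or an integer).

Factor: |x^2 - (-2)^2| = |x - -2| * |x + -2|.
Impose |x - -2| < 1 first. Then |x + -2| = |(x - -2) + 2*(-2)| <= |x - -2| + 2*|-2| < 1 + 4 = 5.
So |x^2 - (-2)^2| < delta * 5.
We need delta * 5 <= 1/25, i.e. delta <= 1/25/5 = 1/125.
Since 1/125 < 1, this is tighter than 1; take delta = 1/125.
So delta = 1/125 works.

1/125


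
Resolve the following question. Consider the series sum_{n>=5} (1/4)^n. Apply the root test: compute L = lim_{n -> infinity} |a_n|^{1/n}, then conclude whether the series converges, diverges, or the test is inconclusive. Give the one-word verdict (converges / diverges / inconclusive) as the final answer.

Let a_n denote the general term. Form |a_n|^(1/n) and simplify:
|a_n|^(1/n) = 1/4
Take the limit as n -> infinity: L = 1/4.
Since L = 1/4 < 1, the root test implies convergence.

converges


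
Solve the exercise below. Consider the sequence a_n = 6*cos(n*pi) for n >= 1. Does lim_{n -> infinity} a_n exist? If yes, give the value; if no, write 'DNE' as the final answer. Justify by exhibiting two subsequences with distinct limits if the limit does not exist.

Examine the behaviour of a_n along subsequences.
cos(n*pi) = (-1)^n, so a_n = 6*(-1)^n. a_{2k} = 6 -> 6. a_{2k+1} = -6 -> -6.
Since these two subsequential limits are 6 and -6, distinct, the full sequence cannot converge (a convergent sequence has all subsequences tending to the same limit). So lim a_n does not exist.

DNE


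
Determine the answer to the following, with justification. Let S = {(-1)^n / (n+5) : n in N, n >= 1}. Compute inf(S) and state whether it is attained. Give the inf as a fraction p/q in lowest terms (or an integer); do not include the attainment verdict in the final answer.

Analysis:
- Values: -1/6, 1/7, -1/8, 1/9, -1/10, ...
- Positive terms (even n): 1/(2+5), 1/(4+5), ... decreasing -> max = 1/7 (n=2).
- Negative terms (odd n): -1/(1+5), -1/(3+5), ... increasing -> min = -1/6 (n=1).
- So sup = 1/7 (attained at n=2); inf = -1/6 (attained at n=1).
Conclusion: inf(S) = -1/6, attained in S.

-1/6
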